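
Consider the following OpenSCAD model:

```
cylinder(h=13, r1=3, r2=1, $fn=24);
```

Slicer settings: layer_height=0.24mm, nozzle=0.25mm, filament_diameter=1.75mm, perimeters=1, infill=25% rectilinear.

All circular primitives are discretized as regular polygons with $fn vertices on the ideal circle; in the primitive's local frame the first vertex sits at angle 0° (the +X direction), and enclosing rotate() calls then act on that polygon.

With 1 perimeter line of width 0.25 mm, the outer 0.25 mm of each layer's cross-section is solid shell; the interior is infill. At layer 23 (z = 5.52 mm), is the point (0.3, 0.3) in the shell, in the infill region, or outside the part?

At z = 5.52 mm: the cone contributes a regular 24-gon of circumradius 2.151 (interpolated between r1=3 and r2=1 at t=0.425). Overall, the cross-section is a single solid region. The nearest boundary edge runs (1.52, 1.52)→(1.08, 1.86); distance from the point to it = 1.71 mm. The point is inside the cross-section and 1.71 mm from the nearest boundary — more than the 0.25 mm shell width (1 × 0.25), so it's in the infill interior.

infill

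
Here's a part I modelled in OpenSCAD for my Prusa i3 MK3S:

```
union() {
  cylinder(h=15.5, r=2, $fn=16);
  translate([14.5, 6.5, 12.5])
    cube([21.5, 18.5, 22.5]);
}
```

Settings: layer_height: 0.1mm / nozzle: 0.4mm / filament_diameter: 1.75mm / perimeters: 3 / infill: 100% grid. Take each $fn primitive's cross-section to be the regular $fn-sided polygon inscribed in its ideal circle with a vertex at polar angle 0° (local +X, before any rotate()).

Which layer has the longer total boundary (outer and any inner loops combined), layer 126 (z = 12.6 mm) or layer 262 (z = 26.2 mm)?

Layer 126 (z = 12.6): the r=2 cylinder gives a regular 16-gon of circumradius 2 (constant along its height) (perimeter = 2·16·2.000·sin(180°/16) = 12.49 mm); the cube at (14.5, 6.5) is present — its section is the full 21.5×18.5 rectangle (perimeter 80.00 mm); Merging all regions: the 2 present regions are separate (no shared area or edge), so areas and boundary lengths simply add and each stays a separate island — boundary = 92.49 mm. So its perimeter = 92.49 mm. Layer 262 (z = 26.2): the cylinder is absent (z outside [0, 15.5]); the 21.5×18.5 cube at (14.5, 6.5) contributes its full rectangle (perimeter 80.00 mm); Merging all regions: only the 21.5×18.5 cube at (14.5, 6.5) is present, so the union is just that shape — boundary = 80.00 mm. So its perimeter = 80.00 mm. Layer 126 is larger (92.49 vs 80.00 mm).

layer 126 (z = 12.6 mm)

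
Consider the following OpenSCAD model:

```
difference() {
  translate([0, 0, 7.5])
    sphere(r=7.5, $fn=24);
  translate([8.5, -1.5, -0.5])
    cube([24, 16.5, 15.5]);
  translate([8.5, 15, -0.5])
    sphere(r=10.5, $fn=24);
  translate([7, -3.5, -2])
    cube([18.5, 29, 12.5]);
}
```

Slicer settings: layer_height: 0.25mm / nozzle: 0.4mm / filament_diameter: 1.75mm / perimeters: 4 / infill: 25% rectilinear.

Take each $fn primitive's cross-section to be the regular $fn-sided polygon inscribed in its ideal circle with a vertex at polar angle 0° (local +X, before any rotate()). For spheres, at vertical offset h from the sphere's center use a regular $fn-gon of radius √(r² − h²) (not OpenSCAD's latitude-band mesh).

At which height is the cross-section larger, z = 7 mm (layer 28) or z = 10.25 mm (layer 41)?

layer 28 (z = 7 mm)

Layer 28 (z = 7): the sphere: section is a regular 24-gon, circumradius = √(r²−h²) = √(7.5²−0.5²) = 7.483 (area = (24/2)·7.483²·sin(360°/24) = 173.93 mm²); the cube at (8.5, -1.5) is present — its section is the full 24×16.5 rectangle (area 396.00 mm²); the r=10.5 sphere at (8.5, 15) contributes a regular 24-gon of circumradius √(10.5²−7.5²) = 7.348 (area = (24/2)·7.348²·sin(360°/24) = 167.71 mm²); the 18.5×29 cube at (7, -3.5) contributes its full rectangle (area 536.50 mm²); After the difference (first − rest): starting from the r=7.5 sphere (173.93 mm²), the 24×16.5 cube at (8.5, -1.5) misses the remaining region (no effect); the r=10.5 sphere at (8.5, 15) misses the remaining region (no effect); the 18.5×29 cube at (7, -3.5) partially overlaps it — only the 1.50 mm² overlap (of its 536.50 mm²) is removed, clipping the outline — area = 172.42 mm². So its area = 172.42 mm². Layer 41 (z = 10.25): the r=7.5 sphere contributes a regular 24-gon of circumradius √(7.5²−2.75²) = 6.978 (area = (24/2)·6.978²·sin(360°/24) = 151.22 mm²); the 24×16.5 cube at (8.5, -1.5) contributes its full rectangle (area 396.00 mm²); the sphere at (8.5, 15) is absent (|z−center|=10.750 > r=10.5); the cube at (7, -3.5) (footprint 18.5×29) is included at this height (area 536.50 mm²); After the difference (first − rest): starting from the r=7.5 sphere (151.22 mm²), the 24×16.5 cube at (8.5, -1.5) misses the remaining region (no effect); the 18.5×29 cube at (7, -3.5) misses the remaining region (no effect) — area = 151.22 mm². So its area = 151.22 mm². Layer 28 is larger (172.42 vs 151.22 mm²).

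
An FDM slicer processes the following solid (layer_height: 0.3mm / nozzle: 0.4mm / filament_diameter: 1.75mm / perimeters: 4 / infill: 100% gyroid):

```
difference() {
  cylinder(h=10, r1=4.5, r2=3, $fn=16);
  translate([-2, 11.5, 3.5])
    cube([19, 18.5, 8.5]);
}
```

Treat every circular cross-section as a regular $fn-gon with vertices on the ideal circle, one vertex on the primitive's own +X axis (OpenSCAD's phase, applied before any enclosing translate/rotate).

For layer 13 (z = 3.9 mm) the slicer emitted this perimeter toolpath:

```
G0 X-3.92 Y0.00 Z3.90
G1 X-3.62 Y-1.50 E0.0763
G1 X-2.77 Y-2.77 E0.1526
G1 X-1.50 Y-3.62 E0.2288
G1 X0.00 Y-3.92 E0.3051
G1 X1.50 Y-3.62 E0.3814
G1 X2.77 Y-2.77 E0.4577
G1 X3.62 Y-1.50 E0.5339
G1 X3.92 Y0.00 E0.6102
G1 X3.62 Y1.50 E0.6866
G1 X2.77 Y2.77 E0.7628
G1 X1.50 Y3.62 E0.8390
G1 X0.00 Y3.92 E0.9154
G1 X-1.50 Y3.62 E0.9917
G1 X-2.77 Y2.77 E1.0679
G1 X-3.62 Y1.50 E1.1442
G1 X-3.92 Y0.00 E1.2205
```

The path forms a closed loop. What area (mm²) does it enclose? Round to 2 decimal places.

47.01 mm²

Apply the shoelace formula to the sequence of (X, Y) vertices; enclosed area = 47.01 mm².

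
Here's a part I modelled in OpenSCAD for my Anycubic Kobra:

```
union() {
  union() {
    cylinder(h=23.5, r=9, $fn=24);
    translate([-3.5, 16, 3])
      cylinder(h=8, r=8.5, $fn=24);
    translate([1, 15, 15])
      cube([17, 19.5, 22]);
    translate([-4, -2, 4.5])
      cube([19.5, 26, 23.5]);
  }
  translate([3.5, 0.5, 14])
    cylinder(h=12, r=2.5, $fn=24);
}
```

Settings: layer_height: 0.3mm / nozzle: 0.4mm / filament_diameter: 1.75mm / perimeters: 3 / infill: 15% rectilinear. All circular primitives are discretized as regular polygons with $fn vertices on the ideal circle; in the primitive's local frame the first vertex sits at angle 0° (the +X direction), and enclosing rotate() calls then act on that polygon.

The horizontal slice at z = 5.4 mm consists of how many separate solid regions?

At z = 5.4 mm: the r=9 cylinder contributes a regular 24-gon of circumradius 9; the r=8.5 cylinder at (-3.5, 16) gives a regular 24-gon of circumradius 8.5 (constant along its height); the cube at (1, 15) is not intersected at this z (z outside [15, 37]); the 19.5×26 cube at (-4, -2) contributes its full rectangle; Taking the union: the regions partially overlap (shared area 242.94 mm²), so overlapping operands fuse into one piece — 1 connected region; the cylinder at (3.5, 0.5) is absent (z outside [14, 26]); Combining (union): only that combined region is present, so the union is just that shape — 1 connected region. The result has 1 disconnected region.

1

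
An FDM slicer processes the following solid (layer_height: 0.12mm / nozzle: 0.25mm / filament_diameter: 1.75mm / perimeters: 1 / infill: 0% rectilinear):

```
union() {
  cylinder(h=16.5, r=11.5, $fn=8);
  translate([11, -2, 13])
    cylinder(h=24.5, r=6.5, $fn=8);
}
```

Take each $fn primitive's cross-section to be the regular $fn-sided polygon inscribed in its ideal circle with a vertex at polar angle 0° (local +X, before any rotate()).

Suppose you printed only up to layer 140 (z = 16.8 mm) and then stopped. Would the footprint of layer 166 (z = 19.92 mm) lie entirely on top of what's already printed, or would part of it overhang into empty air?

entirely on top

Compare the two slices. At z = 16.8: the cylinder does not reach this height (z outside [0, 16.5]); the r=6.5 cylinder at (11, -2) gives a regular 8-gon of circumradius 6.5 (constant along its height) (area = (8/2)·6.500²·sin(360°/8) = 119.50 mm²); Combining (union): only the r=6.5 cylinder at (11, -2) is present, so the union is just that shape — area = 119.50 mm². At z = 19.92: the cylinder does not reach this height (z outside [0, 16.5]); the cylinder at (11, -2): section is a regular 8-gon, circumradius r=6.5 (area = (8/2)·6.500²·sin(360°/8) = 119.50 mm²); Combining (union): only the r=6.5 cylinder at (11, -2) is present, so the union is just that shape — area = 119.50 mm². Checking containment: the cross-section at z = 19.92 is a subset of the cross-section at z = 16.8.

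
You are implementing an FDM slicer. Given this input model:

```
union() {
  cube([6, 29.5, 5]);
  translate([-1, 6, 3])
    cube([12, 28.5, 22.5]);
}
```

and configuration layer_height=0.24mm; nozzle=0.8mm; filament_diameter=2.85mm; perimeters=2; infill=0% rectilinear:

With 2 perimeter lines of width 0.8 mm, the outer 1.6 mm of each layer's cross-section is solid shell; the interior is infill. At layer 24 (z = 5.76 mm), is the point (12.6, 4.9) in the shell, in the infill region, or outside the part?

outside

At z = 5.76 mm: the cube does not reach this height (z outside [0, 5]); the cube at (-1, 6) (footprint 12×28.5) is included at this height; Merging all regions: only the 12×28.5 cube at (-1, 6) is present, so the union is just that shape — 1 connected region. Overall, the cross-section is a single solid region. The nearest boundary edge runs (-1.00, 6.00)→(11.00, 6.00); distance from the point to it = 1.94 mm. The point is not inside any of the regions above, so it lies outside the cross-section (1.94 mm from the nearest boundary).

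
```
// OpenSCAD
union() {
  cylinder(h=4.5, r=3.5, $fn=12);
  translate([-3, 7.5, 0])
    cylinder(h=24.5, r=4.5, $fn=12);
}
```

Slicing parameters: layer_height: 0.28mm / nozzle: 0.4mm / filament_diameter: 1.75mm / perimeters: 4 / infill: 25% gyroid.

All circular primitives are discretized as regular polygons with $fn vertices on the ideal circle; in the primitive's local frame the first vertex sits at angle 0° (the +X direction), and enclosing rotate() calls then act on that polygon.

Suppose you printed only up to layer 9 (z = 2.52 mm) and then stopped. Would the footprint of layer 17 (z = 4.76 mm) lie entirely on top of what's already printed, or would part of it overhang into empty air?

Compare the two slices. At z = 2.52: the cylinder: section is a regular 12-gon, circumradius r=3.5 (area = (12/2)·3.500²·sin(360°/12) = 36.75 mm²); the r=4.5 cylinder at (-3, 7.5) contributes a regular 12-gon of circumradius 4.5 (area = (12/2)·4.500²·sin(360°/12) = 60.75 mm²); Taking the union: the 2 present regions are separate (no shared area or edge), so areas and boundary lengths simply add and each stays a separate island — area = 97.50 mm². At z = 4.76: the cylinder is not intersected at this z (z outside [0, 4.5]); the cylinder at (-3, 7.5): section is a regular 12-gon, circumradius r=4.5 (area = (12/2)·4.500²·sin(360°/12) = 60.75 mm²); Combining (union): only the r=4.5 cylinder at (-3, 7.5) is present, so the union is just that shape — area = 60.75 mm². Checking containment: the cross-section at z = 4.76 is a subset of the cross-section at z = 2.52.

entirely on top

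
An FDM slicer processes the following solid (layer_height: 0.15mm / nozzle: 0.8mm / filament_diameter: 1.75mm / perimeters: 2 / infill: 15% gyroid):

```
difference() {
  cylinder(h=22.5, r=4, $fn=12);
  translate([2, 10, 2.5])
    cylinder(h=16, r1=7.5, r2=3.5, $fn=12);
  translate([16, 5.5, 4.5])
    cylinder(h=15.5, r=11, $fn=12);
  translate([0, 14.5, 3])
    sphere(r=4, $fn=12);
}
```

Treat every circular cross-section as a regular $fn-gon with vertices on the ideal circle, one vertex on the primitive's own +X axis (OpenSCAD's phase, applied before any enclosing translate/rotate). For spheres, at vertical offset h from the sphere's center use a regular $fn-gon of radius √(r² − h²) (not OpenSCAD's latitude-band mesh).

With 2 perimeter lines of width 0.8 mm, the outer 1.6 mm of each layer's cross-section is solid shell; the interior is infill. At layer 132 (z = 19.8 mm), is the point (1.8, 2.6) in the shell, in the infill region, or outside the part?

shell

At z = 19.8 mm: the cylinder: section is a regular 12-gon, circumradius r=4; the cone at (2, 10) is not intersected at this z (z outside [2.5, 18.5]); the r=11 cylinder at (16, 5.5) gives a regular 12-gon of circumradius 11 (constant along its height); the sphere at (0, 14.5) is absent (|z−center|=16.800 > r=4); Taking the first minus the rest: starting from the r=4 cylinder, the r=11 cylinder at (16, 5.5) misses the remaining region (no effect) — 1 connected region. Overall, the cross-section is a single solid region. The nearest boundary edge runs (2.00, 3.46)→(3.46, 2.00); distance from the point to it = 0.75 mm. The point is inside the cross-section, 0.75 mm from the nearest boundary — within the 1.6 mm shell band (2 × 0.8).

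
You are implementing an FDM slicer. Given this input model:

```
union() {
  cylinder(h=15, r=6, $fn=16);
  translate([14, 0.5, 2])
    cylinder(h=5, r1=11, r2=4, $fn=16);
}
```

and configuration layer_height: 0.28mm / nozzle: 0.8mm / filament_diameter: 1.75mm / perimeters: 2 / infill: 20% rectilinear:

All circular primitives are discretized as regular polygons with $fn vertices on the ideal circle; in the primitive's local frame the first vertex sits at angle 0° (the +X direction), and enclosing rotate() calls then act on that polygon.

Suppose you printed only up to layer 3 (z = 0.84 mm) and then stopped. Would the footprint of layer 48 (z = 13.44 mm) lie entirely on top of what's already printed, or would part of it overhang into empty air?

entirely on top

Compare the two slices. At z = 0.84: the cylinder: section is a regular 16-gon, circumradius r=6 (area = (16/2)·6.000²·sin(360°/16) = 110.21 mm²); the cone at (14, 0.5) does not reach this height (z outside [2, 7]); Merging all regions: only the r=6 cylinder is present, so the union is just that shape — area = 110.21 mm². At z = 13.44: the cylinder: section is a regular 16-gon, circumradius r=6 (area = (16/2)·6.000²·sin(360°/16) = 110.21 mm²); the cone at (14, 0.5) does not reach this height (z outside [2, 7]); Combining (union): only the r=6 cylinder is present, so the union is just that shape — area = 110.21 mm². Checking containment: the cross-section at z = 13.44 is a subset of the cross-section at z = 0.84.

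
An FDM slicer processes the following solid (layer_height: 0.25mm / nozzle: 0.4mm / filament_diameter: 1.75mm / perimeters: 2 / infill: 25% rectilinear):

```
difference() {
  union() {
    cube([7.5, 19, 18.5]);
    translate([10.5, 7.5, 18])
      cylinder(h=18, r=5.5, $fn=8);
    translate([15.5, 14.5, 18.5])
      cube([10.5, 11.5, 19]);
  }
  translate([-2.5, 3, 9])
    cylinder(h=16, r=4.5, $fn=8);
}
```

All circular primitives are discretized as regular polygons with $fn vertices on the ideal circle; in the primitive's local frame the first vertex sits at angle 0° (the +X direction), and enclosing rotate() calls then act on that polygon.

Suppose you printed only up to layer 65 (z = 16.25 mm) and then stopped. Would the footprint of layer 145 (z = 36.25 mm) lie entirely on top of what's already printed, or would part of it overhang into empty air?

part overhangs

Compare the two slices. At z = 16.25: the cube is present — its section is the full 7.5×19 rectangle (area 142.50 mm²); the cylinder at (10.5, 7.5) is not intersected at this z (z outside [18, 36]); the cube at (15.5, 14.5) is absent (z outside [18.5, 37.5]); Merging all regions: only the 7.5×19 cube is present, so the union is just that shape — area = 142.50 mm²; the r=4.5 cylinder at (-2.5, 3) gives a regular 8-gon of circumradius 4.5 (constant along its height) (area = (8/2)·4.500²·sin(360°/8) = 57.28 mm²); Subtracting the remaining from the first: starting from the result so far (142.50 mm²), the r=4.5 cylinder at (-2.5, 3) partially overlaps it — only the 8.50 mm² overlap (of its 57.28 mm²) is removed, clipping the outline — area = 134.00 mm². At z = 36.25: the cube is not intersected at this z (z outside [0, 18.5]); the cylinder at (10.5, 7.5) is absent (z outside [18, 36]); the 10.5×11.5 cube at (15.5, 14.5) contributes its full rectangle (area 120.75 mm²); Merging all regions: only the 10.5×11.5 cube at (15.5, 14.5) is present, so the union is just that shape — area = 120.75 mm²; the cylinder at (-2.5, 3) is not intersected at this z (z outside [9, 25]); After the difference (first − rest): none of the subtracted shapes is present at this height, so the result so far is unchanged — area = 120.75 mm². Checking containment: at z = 36.25 the cross-section extends beyond the z = 16.25 cross-section by about 120.75 mm².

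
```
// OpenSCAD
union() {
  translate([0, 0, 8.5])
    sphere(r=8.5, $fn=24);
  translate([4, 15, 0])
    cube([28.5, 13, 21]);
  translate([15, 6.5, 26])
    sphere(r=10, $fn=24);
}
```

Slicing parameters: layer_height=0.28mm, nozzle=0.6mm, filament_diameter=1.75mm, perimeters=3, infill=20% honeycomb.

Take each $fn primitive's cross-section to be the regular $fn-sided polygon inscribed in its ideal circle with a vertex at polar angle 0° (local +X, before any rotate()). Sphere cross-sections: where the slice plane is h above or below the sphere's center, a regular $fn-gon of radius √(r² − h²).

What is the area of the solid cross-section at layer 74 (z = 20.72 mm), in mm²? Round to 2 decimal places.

594.50 mm²

At z = 20.72 mm: the sphere is not intersected at this z (|z−center|=12.220 > r=8.5); the cube at (4, 15) (footprint 28.5×13) is included at this height (area 370.50 mm²); the r=10 sphere at (15, 6.5) contributes a regular 24-gon of circumradius √(10²−5.28²) = 8.492 (area = (24/2)·8.492²·sin(360°/24) = 224.00 mm²); Merging all regions: the 2 present regions are separate (no shared area or edge), so areas and boundary lengths simply add and each stays a separate island — area = 594.50 mm². Overall, the cross-section has 2 separate islands. Net area = 594.50 mm².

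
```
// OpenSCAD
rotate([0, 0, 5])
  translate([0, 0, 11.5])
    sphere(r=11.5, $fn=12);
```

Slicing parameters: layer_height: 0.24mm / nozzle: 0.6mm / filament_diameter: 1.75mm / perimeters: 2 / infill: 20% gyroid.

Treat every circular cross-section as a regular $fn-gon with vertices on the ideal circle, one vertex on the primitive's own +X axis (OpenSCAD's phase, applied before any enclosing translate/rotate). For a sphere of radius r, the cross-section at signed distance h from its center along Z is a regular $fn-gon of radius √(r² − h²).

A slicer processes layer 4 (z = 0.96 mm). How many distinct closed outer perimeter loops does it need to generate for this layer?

1

At z = 0.96 mm: the sphere: section is a regular 12-gon, circumradius = √(r²−h²) = √(11.5²−10.54²) = 4.600; (rotated 5° about Z; rotation is an isometry so areas/perimeters/island counts are preserved). The result has 1 disconnected region.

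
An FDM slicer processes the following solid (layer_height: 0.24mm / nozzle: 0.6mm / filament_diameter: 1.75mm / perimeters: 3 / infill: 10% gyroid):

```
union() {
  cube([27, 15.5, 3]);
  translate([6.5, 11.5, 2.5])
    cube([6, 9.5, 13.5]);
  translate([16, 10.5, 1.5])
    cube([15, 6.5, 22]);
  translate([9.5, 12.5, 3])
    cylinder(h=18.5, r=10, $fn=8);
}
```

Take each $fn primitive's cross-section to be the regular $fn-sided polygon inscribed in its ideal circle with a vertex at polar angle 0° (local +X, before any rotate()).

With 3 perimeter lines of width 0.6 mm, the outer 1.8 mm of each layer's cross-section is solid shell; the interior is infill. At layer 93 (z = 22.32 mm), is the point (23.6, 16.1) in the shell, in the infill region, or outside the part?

At z = 22.32 mm: the cube does not reach this height (z outside [0, 3]); the cube at (6.5, 11.5) is absent (z outside [2.5, 16]); the cube at (16, 10.5) (footprint 15×6.5) is included at this height; the cylinder at (9.5, 12.5) is absent (z outside [3, 21.5]); Merging all regions: only the 15×6.5 cube at (16, 10.5) is present, so the union is just that shape — 1 connected region. Overall, the cross-section is a single solid region. The nearest boundary edge runs (31.00, 17.00)→(16.00, 17.00); distance from the point to it = 0.90 mm. The point is inside the cross-section, 0.90 mm from the nearest boundary — within the 1.8 mm shell band (3 × 0.6).

shell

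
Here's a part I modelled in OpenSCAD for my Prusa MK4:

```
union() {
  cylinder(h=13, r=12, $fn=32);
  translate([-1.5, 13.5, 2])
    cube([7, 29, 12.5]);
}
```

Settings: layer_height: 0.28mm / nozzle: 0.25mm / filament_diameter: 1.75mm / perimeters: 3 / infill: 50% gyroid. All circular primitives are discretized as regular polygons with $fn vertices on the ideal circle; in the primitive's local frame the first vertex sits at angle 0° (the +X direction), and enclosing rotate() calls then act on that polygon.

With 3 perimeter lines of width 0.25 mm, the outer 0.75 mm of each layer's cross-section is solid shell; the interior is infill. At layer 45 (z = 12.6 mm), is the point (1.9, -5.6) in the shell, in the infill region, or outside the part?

infill

At z = 12.6 mm: the r=12 cylinder gives a regular 32-gon of circumradius 12 (constant along its height); the cube at (-1.5, 13.5) is present — its section is the full 7×29 rectangle; Combining (union): the 2 present regions are separate (no shared area or edge), so areas and boundary lengths simply add and each stays a separate island — 2 connected regions. Overall, the cross-section has 2 separate islands. The nearest boundary edge runs (4.59, -11.09)→(2.34, -11.77); distance from the point to it = 6.03 mm. (Shell/infill is judged within the island containing the point — the largest one.) The point is inside the cross-section and 6.03 mm from the nearest boundary — more than the 0.75 mm shell width (3 × 0.25), so it's in the infill interior.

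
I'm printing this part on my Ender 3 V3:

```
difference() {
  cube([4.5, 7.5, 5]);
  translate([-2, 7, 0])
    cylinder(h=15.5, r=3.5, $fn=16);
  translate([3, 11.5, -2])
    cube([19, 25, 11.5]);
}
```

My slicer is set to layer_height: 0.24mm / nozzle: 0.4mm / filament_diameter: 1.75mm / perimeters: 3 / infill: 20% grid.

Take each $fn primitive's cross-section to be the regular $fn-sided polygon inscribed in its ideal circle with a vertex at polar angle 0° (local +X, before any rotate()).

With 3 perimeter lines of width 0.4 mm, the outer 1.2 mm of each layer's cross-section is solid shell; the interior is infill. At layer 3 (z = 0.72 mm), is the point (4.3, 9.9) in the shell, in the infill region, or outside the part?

At z = 0.72 mm: the cube (footprint 4.5×7.5) is included at this height; the cylinder at (-2, 7): section is a regular 16-gon, circumradius r=3.5; the 19×25 cube at (3, 11.5) contributes its full rectangle; After the difference (first − rest): starting from the 4.5×7.5 cube, the r=3.5 cylinder at (-2, 7) partially overlaps it — only the 3.60 mm² overlap (of its 37.50 mm²) is removed, clipping the outline; the 19×25 cube at (3, 11.5) misses the remaining region (no effect) — 1 connected region. Overall, the cross-section is a single solid region. The nearest boundary edge runs (1.40, 7.50)→(4.50, 7.50); distance from the point to it = 2.40 mm. The point is not inside any of the regions above, so it lies outside the cross-section (2.40 mm from the nearest boundary).

outside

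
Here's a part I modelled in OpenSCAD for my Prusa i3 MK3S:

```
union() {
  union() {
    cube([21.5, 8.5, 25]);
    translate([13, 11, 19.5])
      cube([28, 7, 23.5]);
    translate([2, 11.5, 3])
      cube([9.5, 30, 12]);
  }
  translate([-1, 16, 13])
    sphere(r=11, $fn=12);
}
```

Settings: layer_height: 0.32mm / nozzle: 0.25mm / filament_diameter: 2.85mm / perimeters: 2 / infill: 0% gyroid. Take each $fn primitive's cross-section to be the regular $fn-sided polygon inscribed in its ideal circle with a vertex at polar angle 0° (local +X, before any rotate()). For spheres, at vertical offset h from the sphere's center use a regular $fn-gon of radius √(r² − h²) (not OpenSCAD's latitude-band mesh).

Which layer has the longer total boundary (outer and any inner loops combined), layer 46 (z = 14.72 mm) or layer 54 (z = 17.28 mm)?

Layer 46 (z = 14.72): the 21.5×8.5 cube contributes its full rectangle (perimeter 60.00 mm); the cube at (13, 11) is absent (z outside [19.5, 43]); the cube at (2, 11.5) is present — its section is the full 9.5×30 rectangle (perimeter 79.00 mm); Combining (union): the 2 present regions are separate (no shared area or edge), so areas and boundary lengths simply add and each stays a separate island — boundary = 139.00 mm; the sphere at (-1, 16): section is a regular 12-gon, circumradius = √(r²−h²) = √(11²−1.72²) = 10.865 (perimeter = 2·12·10.865·sin(180°/12) = 67.49 mm); Combining (union): the regions partially overlap (shared area 102.74 mm²), so the edge portions inside another operand are dropped and the merged outline is re-measured after clipping — boundary = 150.12 mm. So its perimeter = 150.12 mm. Layer 54 (z = 17.28): the 21.5×8.5 cube contributes its full rectangle (perimeter 60.00 mm); the cube at (13, 11) does not reach this height (z outside [19.5, 43]); the cube at (2, 11.5) does not reach this height (z outside [3, 15]); Taking the union: only the 21.5×8.5 cube is present, so the union is just that shape — boundary = 60.00 mm; the r=11 sphere at (-1, 16) contributes a regular 12-gon of circumradius √(11²−4.28²) = 10.133 (perimeter = 2·12·10.133·sin(180°/12) = 62.94 mm); Merging all regions: the regions partially overlap (shared area 8.22 mm²), so the edge portions inside another operand are dropped and the merged outline is re-measured after clipping — boundary = 109.22 mm. So its perimeter = 109.22 mm. Layer 46 is larger (150.12 vs 109.22 mm).

layer 46 (z = 14.72 mm)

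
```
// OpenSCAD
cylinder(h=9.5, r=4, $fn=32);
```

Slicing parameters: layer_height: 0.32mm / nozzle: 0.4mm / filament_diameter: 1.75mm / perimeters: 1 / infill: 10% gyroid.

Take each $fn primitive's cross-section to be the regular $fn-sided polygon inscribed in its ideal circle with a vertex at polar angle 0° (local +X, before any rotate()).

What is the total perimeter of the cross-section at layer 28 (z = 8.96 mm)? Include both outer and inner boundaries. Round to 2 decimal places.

25.09 mm

At z = 8.96 mm: the r=4 cylinder contributes a regular 32-gon of circumradius 4 (perimeter = 2·32·4.000·sin(180°/32) = 25.09 mm). Overall, the cross-section is a single solid region. Total boundary length (outer) = 25.09 mm.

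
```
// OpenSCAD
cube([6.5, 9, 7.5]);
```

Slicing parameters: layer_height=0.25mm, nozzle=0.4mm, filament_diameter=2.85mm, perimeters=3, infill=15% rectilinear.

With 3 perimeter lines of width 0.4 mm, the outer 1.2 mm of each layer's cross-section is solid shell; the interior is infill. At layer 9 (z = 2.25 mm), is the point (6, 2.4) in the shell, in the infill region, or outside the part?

At z = 2.25 mm: the cube (footprint 6.5×9) is included at this height. Overall, the cross-section is a single solid region. The nearest boundary edge runs (6.50, 0.00)→(6.50, 9.00); distance from the point to it = 0.50 mm. The point is inside the cross-section, 0.50 mm from the nearest boundary — within the 1.2 mm shell band (3 × 0.4).

shell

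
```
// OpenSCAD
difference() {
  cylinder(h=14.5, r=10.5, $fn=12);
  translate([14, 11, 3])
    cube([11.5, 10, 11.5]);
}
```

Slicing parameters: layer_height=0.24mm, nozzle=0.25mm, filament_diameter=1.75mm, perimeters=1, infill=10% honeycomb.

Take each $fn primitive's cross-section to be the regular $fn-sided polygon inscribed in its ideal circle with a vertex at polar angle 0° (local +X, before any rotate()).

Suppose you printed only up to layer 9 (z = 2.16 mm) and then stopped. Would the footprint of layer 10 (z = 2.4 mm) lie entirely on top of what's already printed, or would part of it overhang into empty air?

entirely on top

Compare the two slices. At z = 2.16: the r=10.5 cylinder gives a regular 12-gon of circumradius 10.5 (constant along its height) (area = (12/2)·10.500²·sin(360°/12) = 330.75 mm²); the cube at (14, 11) does not reach this height (z outside [3, 14.5]); Taking the first minus the rest: none of the subtracted shapes is present at this height, so the r=10.5 cylinder is unchanged — area = 330.75 mm². At z = 2.4: the r=10.5 cylinder contributes a regular 12-gon of circumradius 10.5 (area = (12/2)·10.500²·sin(360°/12) = 330.75 mm²); the cube at (14, 11) does not reach this height (z outside [3, 14.5]); Subtracting the remaining from the first: none of the subtracted shapes is present at this height, so the r=10.5 cylinder is unchanged — area = 330.75 mm². Checking containment: the cross-section at z = 2.4 is a subset of the cross-section at z = 2.16.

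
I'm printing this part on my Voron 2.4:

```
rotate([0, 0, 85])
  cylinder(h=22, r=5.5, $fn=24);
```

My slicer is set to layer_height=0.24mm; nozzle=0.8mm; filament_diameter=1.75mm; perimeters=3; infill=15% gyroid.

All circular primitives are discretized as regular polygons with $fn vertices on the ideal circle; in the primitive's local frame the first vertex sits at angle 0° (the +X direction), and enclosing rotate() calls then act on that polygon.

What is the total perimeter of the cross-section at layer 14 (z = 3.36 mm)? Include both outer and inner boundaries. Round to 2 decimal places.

At z = 3.36 mm: the r=5.5 cylinder contributes a regular 24-gon of circumradius 5.5 (perimeter = 2·24·5.500·sin(180°/24) = 34.46 mm); (rotated 85° about Z; rotation is an isometry so areas/perimeters/island counts are preserved). Overall, the cross-section is a single solid region. Total boundary length (outer) = 34.46 mm.

34.46 mm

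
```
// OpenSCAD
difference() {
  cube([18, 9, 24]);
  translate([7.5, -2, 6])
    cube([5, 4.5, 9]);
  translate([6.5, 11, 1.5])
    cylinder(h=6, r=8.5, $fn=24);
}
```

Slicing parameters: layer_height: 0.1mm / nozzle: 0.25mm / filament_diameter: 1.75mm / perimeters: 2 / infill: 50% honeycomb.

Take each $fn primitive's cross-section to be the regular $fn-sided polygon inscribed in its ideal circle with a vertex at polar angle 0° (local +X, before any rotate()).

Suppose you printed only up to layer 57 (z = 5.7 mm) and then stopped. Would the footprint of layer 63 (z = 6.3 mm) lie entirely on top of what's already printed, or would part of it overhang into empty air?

entirely on top

Compare the two slices. At z = 5.7: the 18×9 cube contributes its full rectangle (area 162.00 mm²); the cube at (7.5, -2) is not intersected at this z (z outside [6, 15]); the r=8.5 cylinder at (6.5, 11) contributes a regular 24-gon of circumradius 8.5 (area = (24/2)·8.500²·sin(360°/24) = 224.40 mm²); Subtracting the remaining from the first: starting from the 18×9 cube (162.00 mm²), the r=8.5 cylinder at (6.5, 11) partially overlaps it — only the 75.26 mm² overlap (of its 224.40 mm²) is removed, clipping the outline — area = 86.74 mm². At z = 6.3: the cube is present — its section is the full 18×9 rectangle (area 162.00 mm²); the cube at (7.5, -2) is present — its section is the full 5×4.5 rectangle (area 22.50 mm²); the r=8.5 cylinder at (6.5, 11) contributes a regular 24-gon of circumradius 8.5 (area = (24/2)·8.500²·sin(360°/24) = 224.40 mm²); Subtracting the remaining from the first: starting from the 18×9 cube (162.00 mm²), the 5×4.5 cube at (7.5, -2) partially overlaps it — only the 12.50 mm² overlap (of its 22.50 mm²) is removed, clipping the outline; the r=8.5 cylinder at (6.5, 11) partially overlaps it — only the 75.26 mm² overlap (of its 224.40 mm²) is removed, clipping the outline — area = 74.24 mm². Checking containment: the cross-section at z = 6.3 is a subset of the cross-section at z = 5.7.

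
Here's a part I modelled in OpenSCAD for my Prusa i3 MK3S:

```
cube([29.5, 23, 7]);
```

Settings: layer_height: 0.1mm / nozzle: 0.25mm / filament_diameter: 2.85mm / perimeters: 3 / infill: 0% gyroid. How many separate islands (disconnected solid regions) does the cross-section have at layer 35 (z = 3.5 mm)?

At z = 3.5 mm: the cube (footprint 29.5×23) is included at this height. Overall, the cross-section is a single solid region. Island count = 1.

1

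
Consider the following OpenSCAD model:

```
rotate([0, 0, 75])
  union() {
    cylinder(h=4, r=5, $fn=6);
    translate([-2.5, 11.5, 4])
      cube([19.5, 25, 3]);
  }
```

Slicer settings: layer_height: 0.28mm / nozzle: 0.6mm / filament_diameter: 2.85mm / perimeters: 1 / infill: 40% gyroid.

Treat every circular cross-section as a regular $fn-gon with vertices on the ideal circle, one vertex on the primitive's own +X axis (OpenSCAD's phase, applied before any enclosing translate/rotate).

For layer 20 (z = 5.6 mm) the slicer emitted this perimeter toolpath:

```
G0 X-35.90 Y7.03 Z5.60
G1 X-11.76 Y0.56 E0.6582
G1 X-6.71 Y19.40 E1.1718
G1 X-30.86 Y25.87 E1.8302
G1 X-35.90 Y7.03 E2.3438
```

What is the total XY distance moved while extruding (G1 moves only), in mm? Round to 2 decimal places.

89.00 mm

Sum the Euclidean lengths of each G1 segment: total = 89.00 mm.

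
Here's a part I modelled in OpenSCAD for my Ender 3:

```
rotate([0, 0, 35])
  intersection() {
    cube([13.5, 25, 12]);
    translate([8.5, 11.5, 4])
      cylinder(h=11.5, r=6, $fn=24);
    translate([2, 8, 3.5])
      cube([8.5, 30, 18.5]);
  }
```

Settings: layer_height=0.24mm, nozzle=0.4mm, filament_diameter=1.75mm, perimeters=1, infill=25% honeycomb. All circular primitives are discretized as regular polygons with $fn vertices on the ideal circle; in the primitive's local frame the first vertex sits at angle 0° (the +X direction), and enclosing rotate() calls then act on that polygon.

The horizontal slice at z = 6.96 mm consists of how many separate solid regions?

1

At z = 6.96 mm: the cube (footprint 13.5×25) is included at this height; the cylinder at (8.5, 11.5): section is a regular 24-gon, circumradius r=6; the cube at (2, 8) is present — its section is the full 8.5×30 rectangle; After intersecting: the r=6 cylinder at (8.5, 11.5) partially overlaps the 13.5×25 cube; clipping to the common part keeps 107.54 mm²; the 8.5×30 cube at (2, 8) partially overlaps the running intersection; clipping to the common part keeps 66.27 mm² — 1 connected region; (rotated 35° about Z; rotation is an isometry so areas/perimeters/island counts are preserved). The result has 1 disconnected region.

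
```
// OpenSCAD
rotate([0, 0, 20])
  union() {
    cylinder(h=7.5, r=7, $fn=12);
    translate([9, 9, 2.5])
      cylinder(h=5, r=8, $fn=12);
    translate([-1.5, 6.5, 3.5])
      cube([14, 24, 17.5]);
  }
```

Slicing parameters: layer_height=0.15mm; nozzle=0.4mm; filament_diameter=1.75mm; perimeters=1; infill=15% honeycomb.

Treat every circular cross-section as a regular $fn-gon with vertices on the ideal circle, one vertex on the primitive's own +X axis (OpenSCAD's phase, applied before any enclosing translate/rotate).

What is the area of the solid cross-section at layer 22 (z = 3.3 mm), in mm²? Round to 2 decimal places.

329.50 mm²

At z = 3.3 mm: the r=7 cylinder contributes a regular 12-gon of circumradius 7 (area = (12/2)·7.000²·sin(360°/12) = 147.00 mm²); the r=8 cylinder at (9, 9) contributes a regular 12-gon of circumradius 8 (area = (12/2)·8.000²·sin(360°/12) = 192.00 mm²); the cube at (-1.5, 6.5) is absent (z outside [3.5, 21]); Taking the union: the regions partially overlap — summed areas 339.00 mm² minus the doubly-counted overlap 9.50 mm² gives 329.50 mm² — area = 329.50 mm²; (rotated 20° about Z; rotation is an isometry so areas/perimeters/island counts are preserved). Overall, the cross-section is a single solid region. Net area = 329.50 mm².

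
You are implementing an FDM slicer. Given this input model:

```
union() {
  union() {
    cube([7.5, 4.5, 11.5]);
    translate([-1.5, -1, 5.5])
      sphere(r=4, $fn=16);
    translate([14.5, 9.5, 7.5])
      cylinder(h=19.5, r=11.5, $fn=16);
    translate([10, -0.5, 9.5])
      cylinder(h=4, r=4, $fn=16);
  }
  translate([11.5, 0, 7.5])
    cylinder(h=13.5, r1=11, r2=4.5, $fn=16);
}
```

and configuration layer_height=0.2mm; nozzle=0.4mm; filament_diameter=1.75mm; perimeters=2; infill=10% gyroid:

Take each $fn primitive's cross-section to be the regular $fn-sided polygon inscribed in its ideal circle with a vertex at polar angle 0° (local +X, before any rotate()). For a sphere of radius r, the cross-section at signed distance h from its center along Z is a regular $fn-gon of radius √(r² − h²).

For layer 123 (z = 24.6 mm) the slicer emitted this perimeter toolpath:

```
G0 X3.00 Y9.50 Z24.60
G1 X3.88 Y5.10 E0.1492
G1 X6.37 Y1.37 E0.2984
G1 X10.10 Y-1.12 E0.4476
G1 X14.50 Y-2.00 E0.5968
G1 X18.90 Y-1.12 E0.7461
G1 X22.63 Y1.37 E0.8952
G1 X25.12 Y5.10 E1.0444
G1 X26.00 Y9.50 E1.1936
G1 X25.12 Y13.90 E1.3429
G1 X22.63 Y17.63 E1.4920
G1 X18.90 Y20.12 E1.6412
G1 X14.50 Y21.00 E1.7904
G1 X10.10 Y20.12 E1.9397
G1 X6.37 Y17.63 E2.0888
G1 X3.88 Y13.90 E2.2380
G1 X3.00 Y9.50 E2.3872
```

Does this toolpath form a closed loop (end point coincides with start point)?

yes

Start point (G0): (3.00, 9.50). End point (last G1): the path returns to the start — closed.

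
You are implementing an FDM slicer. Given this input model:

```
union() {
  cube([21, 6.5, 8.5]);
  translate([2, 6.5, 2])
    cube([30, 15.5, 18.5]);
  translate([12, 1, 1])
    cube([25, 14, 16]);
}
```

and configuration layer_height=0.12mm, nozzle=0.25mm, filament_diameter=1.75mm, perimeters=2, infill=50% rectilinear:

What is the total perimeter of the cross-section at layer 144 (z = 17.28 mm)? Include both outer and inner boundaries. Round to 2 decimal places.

91.00 mm

At z = 17.28 mm: the cube is not intersected at this z (z outside [0, 8.5]); the 30×15.5 cube at (2, 6.5) contributes its full rectangle (perimeter 91.00 mm); the cube at (12, 1) does not reach this height (z outside [1, 17]); Taking the union: only the 30×15.5 cube at (2, 6.5) is present, so the union is just that shape — boundary = 91.00 mm. Overall, the cross-section is a single solid region. Total boundary length (outer) = 91.00 mm.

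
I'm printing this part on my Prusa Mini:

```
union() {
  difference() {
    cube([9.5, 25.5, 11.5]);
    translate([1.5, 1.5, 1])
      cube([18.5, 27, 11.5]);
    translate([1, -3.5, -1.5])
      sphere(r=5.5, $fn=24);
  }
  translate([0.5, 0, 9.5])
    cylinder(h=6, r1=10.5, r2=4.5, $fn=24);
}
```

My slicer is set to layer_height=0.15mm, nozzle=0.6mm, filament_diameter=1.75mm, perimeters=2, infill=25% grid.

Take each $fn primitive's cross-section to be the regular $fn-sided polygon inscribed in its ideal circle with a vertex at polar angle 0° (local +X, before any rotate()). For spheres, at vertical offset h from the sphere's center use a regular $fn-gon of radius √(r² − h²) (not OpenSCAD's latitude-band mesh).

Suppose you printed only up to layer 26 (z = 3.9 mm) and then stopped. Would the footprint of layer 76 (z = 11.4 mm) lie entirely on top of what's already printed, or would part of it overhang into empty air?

part overhangs

Compare the two slices. At z = 3.9: the 9.5×25.5 cube contributes its full rectangle (area 242.25 mm²); the 18.5×27 cube at (1.5, 1.5) contributes its full rectangle (area 499.50 mm²); the r=5.5 sphere at (1, -3.5) slices to a regular 24-gon of circumradius 1.044 (√(r²−h²) with h=5.4 from center) (area = (24/2)·1.044²·sin(360°/24) = 3.39 mm²); Taking the first minus the rest: starting from the 9.5×25.5 cube (242.25 mm²), the 18.5×27 cube at (1.5, 1.5) partially overlaps it — only the 192.00 mm² overlap (of its 499.50 mm²) is removed, clipping the outline; the r=5.5 sphere at (1, -3.5) misses the remaining region (no effect) — area = 50.25 mm²; the cone at (0.5, 0) does not reach this height (z outside [9.5, 15.5]); Combining (union): only that combined region is present, so the union is just that shape — area = 50.25 mm². At z = 11.4: the cube is present — its section is the full 9.5×25.5 rectangle (area 242.25 mm²); the cube at (1.5, 1.5) (footprint 18.5×27) is included at this height (area 499.50 mm²); the sphere at (1, -3.5) is not intersected at this z (|z−center|=12.900 > r=5.5); Subtracting the remaining from the first: starting from the 9.5×25.5 cube (242.25 mm²), the 18.5×27 cube at (1.5, 1.5) partially overlaps it — only the 192.00 mm² overlap (of its 499.50 mm²) is removed, clipping the outline — area = 50.25 mm²; the cone at (0.5, 0) contributes a regular 24-gon of circumradius 8.600 (interpolated between r1=10.5 and r2=4.5 at t=0.317) (area = (24/2)·8.600²·sin(360°/24) = 229.71 mm²); Merging all regions: the regions partially overlap — summed areas 279.96 mm² minus the doubly-counted overlap 24.07 mm² gives 255.89 mm² — area = 255.89 mm². Checking containment: at z = 11.4 the cross-section extends beyond the z = 3.9 cross-section by about 205.64 mm².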